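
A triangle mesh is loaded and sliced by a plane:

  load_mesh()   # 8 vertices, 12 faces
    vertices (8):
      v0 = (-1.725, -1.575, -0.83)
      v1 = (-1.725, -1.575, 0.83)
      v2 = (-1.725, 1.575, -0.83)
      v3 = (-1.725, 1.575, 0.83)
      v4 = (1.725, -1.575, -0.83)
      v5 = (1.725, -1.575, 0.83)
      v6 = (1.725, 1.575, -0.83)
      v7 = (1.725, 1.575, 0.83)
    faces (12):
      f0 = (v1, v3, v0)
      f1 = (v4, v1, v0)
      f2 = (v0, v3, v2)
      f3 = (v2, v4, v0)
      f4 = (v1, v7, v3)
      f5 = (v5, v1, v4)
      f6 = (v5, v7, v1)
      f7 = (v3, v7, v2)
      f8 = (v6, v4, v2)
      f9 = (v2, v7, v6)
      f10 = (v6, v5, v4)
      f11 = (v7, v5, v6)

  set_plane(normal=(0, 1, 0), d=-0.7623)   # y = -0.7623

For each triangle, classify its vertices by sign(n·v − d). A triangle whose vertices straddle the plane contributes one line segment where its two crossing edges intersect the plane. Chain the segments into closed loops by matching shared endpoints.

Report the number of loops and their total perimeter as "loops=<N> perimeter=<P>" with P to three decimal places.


loops=1 perimeter=10.220

Straddling triangles (8 of 12):
  (v1,v3,v0) [-+-] → (-1.725, -0.7623, 0.83)–(-1.725, -0.7623, -0.40172)  len=1.2317
  (v0,v3,v2) [-++] → (-1.725, -0.7623, -0.40172)–(-1.725, -0.7623, -0.83)  len=0.4283
  (v2,v4,v0) [+--] → (0.8349, -0.7623, -0.83)–(-1.725, -0.7623, -0.83)  len=2.5599
  (v1,v7,v3) [-++] → (-0.8349, -0.7623, 0.83)–(-1.725, -0.7623, 0.83)  len=0.8901
  (v5,v7,v1) [-+-] → (1.725, -0.7623, 0.83)–(-0.8349, -0.7623, 0.83)  len=2.5599
  (v6,v4,v2) [+-+] → (1.725, -0.7623, -0.83)–(0.8349, -0.7623, -0.83)  len=0.8901
  (v6,v5,v4) [+--] → (1.725, -0.7623, 0.40172)–(1.725, -0.7623, -0.83)  len=1.2317
  (v7,v5,v6) [+-+] → (1.725, -0.7623, 0.83)–(1.725, -0.7623, 0.40172)  len=0.4283

Chained into 1 loop(s):
  loop 1: 8 segments, perimeter = 10.2200
Total perimeter = 10.220


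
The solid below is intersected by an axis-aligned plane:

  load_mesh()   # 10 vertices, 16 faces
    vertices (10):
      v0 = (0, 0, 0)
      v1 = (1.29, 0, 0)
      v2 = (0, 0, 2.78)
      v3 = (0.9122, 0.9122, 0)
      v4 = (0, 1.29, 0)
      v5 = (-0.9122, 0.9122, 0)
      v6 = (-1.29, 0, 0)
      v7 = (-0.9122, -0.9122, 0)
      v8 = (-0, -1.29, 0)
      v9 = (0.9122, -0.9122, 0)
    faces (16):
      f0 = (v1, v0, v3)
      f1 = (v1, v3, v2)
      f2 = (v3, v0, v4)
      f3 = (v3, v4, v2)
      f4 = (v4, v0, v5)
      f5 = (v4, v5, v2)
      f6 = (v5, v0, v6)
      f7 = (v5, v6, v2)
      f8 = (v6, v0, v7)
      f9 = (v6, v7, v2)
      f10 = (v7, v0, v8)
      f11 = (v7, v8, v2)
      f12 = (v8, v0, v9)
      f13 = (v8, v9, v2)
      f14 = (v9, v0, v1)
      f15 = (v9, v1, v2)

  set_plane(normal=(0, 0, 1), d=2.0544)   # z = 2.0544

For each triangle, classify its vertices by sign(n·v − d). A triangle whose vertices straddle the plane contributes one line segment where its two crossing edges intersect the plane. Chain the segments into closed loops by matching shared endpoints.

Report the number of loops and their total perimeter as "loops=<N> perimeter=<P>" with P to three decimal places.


loops=1 perimeter=2.062

Straddling triangles (8 of 16):
  (v1,v3,v2) [--+] → (0.238091, 0.238091, 2.0544)–(0.336699, 0, 2.0544)  len=0.2577
  (v3,v4,v2) [--+] → (0, 0.336699, 2.0544)–(0.238091, 0.238091, 2.0544)  len=0.2577
  (v4,v5,v2) [--+] → (-0.238091, 0.238091, 2.0544)–(0, 0.336699, 2.0544)  len=0.2577
  (v5,v6,v2) [--+] → (-0.336699, 0, 2.0544)–(-0.238091, 0.238091, 2.0544)  len=0.2577
  (v6,v7,v2) [--+] → (-0.238091, -0.238091, 2.0544)–(-0.336699, 0, 2.0544)  len=0.2577
  (v7,v8,v2) [--+] → (0, -0.336699, 2.0544)–(-0.238091, -0.238091, 2.0544)  len=0.2577
  (v8,v9,v2) [--+] → (0.238091, -0.238091, 2.0544)–(0, -0.336699, 2.0544)  len=0.2577
  (v9,v1,v2) [--+] → (0.336699, 0, 2.0544)–(0.238091, -0.238091, 2.0544)  len=0.2577

Chained into 1 loop(s):
  loop 1: 8 segments, perimeter = 2.0616
Total perimeter = 2.062


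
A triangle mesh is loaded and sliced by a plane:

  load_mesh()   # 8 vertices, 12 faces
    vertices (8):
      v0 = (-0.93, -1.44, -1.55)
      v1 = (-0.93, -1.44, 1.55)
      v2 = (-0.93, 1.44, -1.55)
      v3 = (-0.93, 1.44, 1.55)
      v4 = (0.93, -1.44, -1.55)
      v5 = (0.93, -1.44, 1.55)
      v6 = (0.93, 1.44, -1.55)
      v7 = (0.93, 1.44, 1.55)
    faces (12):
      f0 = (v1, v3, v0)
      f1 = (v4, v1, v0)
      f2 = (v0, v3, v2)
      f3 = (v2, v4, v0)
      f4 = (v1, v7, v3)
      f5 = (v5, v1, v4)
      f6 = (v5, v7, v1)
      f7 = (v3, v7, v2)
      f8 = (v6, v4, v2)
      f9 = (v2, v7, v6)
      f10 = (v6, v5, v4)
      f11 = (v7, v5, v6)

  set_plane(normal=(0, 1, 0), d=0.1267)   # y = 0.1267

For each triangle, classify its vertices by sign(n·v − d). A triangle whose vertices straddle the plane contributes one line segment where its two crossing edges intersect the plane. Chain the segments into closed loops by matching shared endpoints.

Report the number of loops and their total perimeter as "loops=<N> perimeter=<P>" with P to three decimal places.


Straddling triangles (8 of 12):
  (v1,v3,v0) [-+-] → (-0.93, 0.1267, 1.55)–(-0.93, 0.1267, 0.136378)  len=1.4136
  (v0,v3,v2) [-++] → (-0.93, 0.1267, 0.136378)–(-0.93, 0.1267, -1.55)  len=1.6864
  (v2,v4,v0) [+--] → (-0.0818271, 0.1267, -1.55)–(-0.93, 0.1267, -1.55)  len=0.8482
  (v1,v7,v3) [-++] → (0.0818271, 0.1267, 1.55)–(-0.93, 0.1267, 1.55)  len=1.0118
  (v5,v7,v1) [-+-] → (0.93, 0.1267, 1.55)–(0.0818271, 0.1267, 1.55)  len=0.8482
  (v6,v4,v2) [+-+] → (0.93, 0.1267, -1.55)–(-0.0818271, 0.1267, -1.55)  len=1.0118
  (v6,v5,v4) [+--] → (0.93, 0.1267, -0.136378)–(0.93, 0.1267, -1.55)  len=1.4136
  (v7,v5,v6) [+-+] → (0.93, 0.1267, 1.55)–(0.93, 0.1267, -0.136378)  len=1.6864

Chained into 1 loop(s):
  loop 1: 8 segments, perimeter = 9.9200
Total perimeter = 9.920

loops=1 perimeter=9.920


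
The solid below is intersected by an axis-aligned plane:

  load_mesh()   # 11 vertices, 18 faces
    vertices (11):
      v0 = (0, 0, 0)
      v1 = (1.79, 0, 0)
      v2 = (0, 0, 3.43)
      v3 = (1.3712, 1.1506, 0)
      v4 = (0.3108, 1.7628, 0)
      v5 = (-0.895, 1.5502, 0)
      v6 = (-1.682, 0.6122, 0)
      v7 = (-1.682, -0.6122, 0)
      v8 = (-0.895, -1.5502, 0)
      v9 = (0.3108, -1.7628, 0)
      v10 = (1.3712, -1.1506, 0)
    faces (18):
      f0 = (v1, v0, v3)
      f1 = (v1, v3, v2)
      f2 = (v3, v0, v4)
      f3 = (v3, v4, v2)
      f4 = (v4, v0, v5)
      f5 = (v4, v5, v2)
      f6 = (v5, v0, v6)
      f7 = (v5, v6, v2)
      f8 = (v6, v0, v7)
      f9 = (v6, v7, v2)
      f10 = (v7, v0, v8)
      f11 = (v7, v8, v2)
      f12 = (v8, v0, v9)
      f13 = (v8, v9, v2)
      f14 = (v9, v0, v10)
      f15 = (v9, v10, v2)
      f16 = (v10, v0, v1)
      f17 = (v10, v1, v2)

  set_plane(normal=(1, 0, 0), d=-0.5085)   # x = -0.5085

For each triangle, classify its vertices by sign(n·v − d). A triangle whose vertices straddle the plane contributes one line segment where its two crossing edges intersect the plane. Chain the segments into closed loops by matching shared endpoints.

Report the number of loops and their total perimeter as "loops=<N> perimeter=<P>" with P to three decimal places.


Straddling triangles (10 of 18):
  (v4,v0,v5) [++-] → (-0.5085, 0.880756, 0)–(-0.5085, 1.61835, 0)  len=0.7376
  (v4,v5,v2) [+-+] → (-0.5085, 1.61835, 0)–(-0.5085, 0.880756, 1.48122)  len=1.6547
  (v5,v0,v6) [-+-] → (-0.5085, 0.880756, 0)–(-0.5085, 0.185079, 0)  len=0.6957
  (v5,v6,v2) [--+] → (-0.5085, 0.185079, 2.39305)–(-0.5085, 0.880756, 1.48122)  len=1.1469
  (v6,v0,v7) [-+-] → (-0.5085, 0.185079, 0)–(-0.5085, -0.185079, 0)  len=0.3702
  (v6,v7,v2) [--+] → (-0.5085, -0.185079, 2.39305)–(-0.5085, 0.185079, 2.39305)  len=0.3702
  (v7,v0,v8) [-+-] → (-0.5085, -0.185079, 0)–(-0.5085, -0.880756, 0)  len=0.6957
  (v7,v8,v2) [--+] → (-0.5085, -0.880756, 1.48122)–(-0.5085, -0.185079, 2.39305)  len=1.1469
  (v8,v0,v9) [-++] → (-0.5085, -0.880756, 0)–(-0.5085, -1.61835, 0)  len=0.7376
  (v8,v9,v2) [-++] → (-0.5085, -1.61835, 0)–(-0.5085, -0.880756, 1.48122)  len=1.6547

Chained into 1 loop(s):
  loop 1: 10 segments, perimeter = 9.2101
Total perimeter = 9.210

loops=1 perimeter=9.210


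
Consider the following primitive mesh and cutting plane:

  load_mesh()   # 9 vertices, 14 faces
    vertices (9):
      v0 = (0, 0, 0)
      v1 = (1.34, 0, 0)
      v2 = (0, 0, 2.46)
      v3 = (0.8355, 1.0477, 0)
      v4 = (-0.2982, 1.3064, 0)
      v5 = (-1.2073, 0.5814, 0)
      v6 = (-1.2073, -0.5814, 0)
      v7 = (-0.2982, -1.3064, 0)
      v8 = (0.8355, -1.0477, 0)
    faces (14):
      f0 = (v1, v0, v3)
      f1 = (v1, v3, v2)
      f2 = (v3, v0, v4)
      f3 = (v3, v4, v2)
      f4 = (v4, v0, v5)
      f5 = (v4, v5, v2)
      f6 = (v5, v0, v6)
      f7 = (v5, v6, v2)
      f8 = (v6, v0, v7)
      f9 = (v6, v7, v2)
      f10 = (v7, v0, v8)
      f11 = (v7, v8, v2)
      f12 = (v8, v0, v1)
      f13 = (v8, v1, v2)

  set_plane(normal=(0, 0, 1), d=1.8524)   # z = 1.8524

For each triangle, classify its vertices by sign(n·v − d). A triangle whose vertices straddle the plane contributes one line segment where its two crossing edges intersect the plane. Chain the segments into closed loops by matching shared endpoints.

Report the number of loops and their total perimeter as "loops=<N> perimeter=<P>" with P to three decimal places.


Straddling triangles (7 of 14):
  (v1,v3,v2) [--+] → (0.206362, 0.258773, 1.8524)–(0.330969, 0, 1.8524)  len=0.2872
  (v3,v4,v2) [--+] → (-0.073653, 0.32267, 1.8524)–(0.206362, 0.258773, 1.8524)  len=0.2872
  (v4,v5,v2) [--+] → (-0.298193, 0.143601, 1.8524)–(-0.073653, 0.32267, 1.8524)  len=0.2872
  (v5,v6,v2) [--+] → (-0.298193, -0.143601, 1.8524)–(-0.298193, 0.143601, 1.8524)  len=0.2872
  (v6,v7,v2) [--+] → (-0.073653, -0.32267, 1.8524)–(-0.298193, -0.143601, 1.8524)  len=0.2872
  (v7,v8,v2) [--+] → (0.206362, -0.258773, 1.8524)–(-0.073653, -0.32267, 1.8524)  len=0.2872
  (v8,v1,v2) [--+] → (0.330969, 0, 1.8524)–(0.206362, -0.258773, 1.8524)  len=0.2872

Chained into 1 loop(s):
  loop 1: 7 segments, perimeter = 2.0105
Total perimeter = 2.010

loops=1 perimeter=2.010


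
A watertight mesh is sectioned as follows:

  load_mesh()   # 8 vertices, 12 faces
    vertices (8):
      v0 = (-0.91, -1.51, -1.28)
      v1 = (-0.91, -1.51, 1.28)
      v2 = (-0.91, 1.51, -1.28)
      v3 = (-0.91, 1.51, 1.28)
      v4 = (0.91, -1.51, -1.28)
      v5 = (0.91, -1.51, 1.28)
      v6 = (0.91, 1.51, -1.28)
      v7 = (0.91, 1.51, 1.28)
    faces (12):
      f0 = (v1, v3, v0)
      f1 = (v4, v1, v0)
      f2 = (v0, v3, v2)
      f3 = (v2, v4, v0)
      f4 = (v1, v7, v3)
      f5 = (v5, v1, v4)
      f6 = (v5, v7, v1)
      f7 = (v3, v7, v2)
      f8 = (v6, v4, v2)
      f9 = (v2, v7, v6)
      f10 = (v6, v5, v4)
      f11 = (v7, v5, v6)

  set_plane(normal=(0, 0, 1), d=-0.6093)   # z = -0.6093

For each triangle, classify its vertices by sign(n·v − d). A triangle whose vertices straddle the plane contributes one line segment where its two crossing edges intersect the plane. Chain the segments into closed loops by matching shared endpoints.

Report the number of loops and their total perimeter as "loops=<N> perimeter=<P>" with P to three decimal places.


Straddling triangles (8 of 12):
  (v1,v3,v0) [++-] → (-0.91, -0.718784, -0.6093)–(-0.91, -1.51, -0.6093)  len=0.7912
  (v4,v1,v0) [-+-] → (0.433174, -1.51, -0.6093)–(-0.91, -1.51, -0.6093)  len=1.3432
  (v0,v3,v2) [-+-] → (-0.91, -0.718784, -0.6093)–(-0.91, 1.51, -0.6093)  len=2.2288
  (v5,v1,v4) [++-] → (0.433174, -1.51, -0.6093)–(0.91, -1.51, -0.6093)  len=0.4768
  (v3,v7,v2) [++-] → (-0.433174, 1.51, -0.6093)–(-0.91, 1.51, -0.6093)  len=0.4768
  (v2,v7,v6) [-+-] → (-0.433174, 1.51, -0.6093)–(0.91, 1.51, -0.6093)  len=1.3432
  (v6,v5,v4) [-+-] → (0.91, 0.718784, -0.6093)–(0.91, -1.51, -0.6093)  len=2.2288
  (v7,v5,v6) [++-] → (0.91, 0.718784, -0.6093)–(0.91, 1.51, -0.6093)  len=0.7912

Chained into 1 loop(s):
  loop 1: 8 segments, perimeter = 9.6800
Total perimeter = 9.680

loops=1 perimeter=9.680


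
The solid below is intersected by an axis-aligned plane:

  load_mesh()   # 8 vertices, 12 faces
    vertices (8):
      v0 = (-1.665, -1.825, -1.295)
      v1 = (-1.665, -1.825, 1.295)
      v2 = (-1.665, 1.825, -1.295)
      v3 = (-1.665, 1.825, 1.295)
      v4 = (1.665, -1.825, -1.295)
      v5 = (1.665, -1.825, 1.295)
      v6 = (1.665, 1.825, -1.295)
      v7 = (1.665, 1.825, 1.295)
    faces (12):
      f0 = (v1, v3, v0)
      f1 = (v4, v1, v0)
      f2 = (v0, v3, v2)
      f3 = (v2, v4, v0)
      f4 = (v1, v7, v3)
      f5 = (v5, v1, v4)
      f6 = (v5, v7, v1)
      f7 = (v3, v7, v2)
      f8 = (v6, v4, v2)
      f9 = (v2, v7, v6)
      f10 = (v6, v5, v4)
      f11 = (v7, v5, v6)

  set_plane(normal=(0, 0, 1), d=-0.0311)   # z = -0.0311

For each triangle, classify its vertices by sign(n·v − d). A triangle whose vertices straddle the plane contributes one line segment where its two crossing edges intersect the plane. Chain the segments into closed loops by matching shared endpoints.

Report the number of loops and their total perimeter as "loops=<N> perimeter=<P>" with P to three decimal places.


loops=1 perimeter=13.960

Straddling triangles (8 of 12):
  (v1,v3,v0) [++-] → (-1.665, -0.0438282, -0.0311)–(-1.665, -1.825, -0.0311)  len=1.7812
  (v4,v1,v0) [-+-] → (0.0399857, -1.825, -0.0311)–(-1.665, -1.825, -0.0311)  len=1.7050
  (v0,v3,v2) [-+-] → (-1.665, -0.0438282, -0.0311)–(-1.665, 1.825, -0.0311)  len=1.8688
  (v5,v1,v4) [++-] → (0.0399857, -1.825, -0.0311)–(1.665, -1.825, -0.0311)  len=1.6250
  (v3,v7,v2) [++-] → (-0.0399857, 1.825, -0.0311)–(-1.665, 1.825, -0.0311)  len=1.6250
  (v2,v7,v6) [-+-] → (-0.0399857, 1.825, -0.0311)–(1.665, 1.825, -0.0311)  len=1.7050
  (v6,v5,v4) [-+-] → (1.665, 0.0438282, -0.0311)–(1.665, -1.825, -0.0311)  len=1.8688
  (v7,v5,v6) [++-] → (1.665, 0.0438282, -0.0311)–(1.665, 1.825, -0.0311)  len=1.7812

Chained into 1 loop(s):
  loop 1: 8 segments, perimeter = 13.9600
Total perimeter = 13.960


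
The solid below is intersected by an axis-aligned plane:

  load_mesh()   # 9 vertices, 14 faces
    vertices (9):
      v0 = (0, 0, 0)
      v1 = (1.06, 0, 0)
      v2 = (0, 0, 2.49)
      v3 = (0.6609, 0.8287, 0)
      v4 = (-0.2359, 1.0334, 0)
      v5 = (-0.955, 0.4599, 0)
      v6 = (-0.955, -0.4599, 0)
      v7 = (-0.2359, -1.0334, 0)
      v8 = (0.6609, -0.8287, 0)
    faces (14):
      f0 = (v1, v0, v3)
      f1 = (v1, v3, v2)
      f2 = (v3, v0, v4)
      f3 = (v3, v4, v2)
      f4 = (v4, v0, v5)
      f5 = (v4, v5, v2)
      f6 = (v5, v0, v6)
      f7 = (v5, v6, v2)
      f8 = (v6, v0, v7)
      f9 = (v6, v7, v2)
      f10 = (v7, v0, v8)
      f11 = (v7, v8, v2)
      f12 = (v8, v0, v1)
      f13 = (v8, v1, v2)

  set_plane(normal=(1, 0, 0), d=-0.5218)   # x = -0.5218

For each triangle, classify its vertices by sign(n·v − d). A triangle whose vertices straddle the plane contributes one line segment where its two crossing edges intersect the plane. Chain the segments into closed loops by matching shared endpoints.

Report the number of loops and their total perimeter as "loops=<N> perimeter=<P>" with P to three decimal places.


loops=1 perimeter=4.630

Straddling triangles (6 of 14):
  (v4,v0,v5) [++-] → (-0.5218, 0.251284, 0)–(-0.5218, 0.805388, 0)  len=0.5541
  (v4,v5,v2) [+-+] → (-0.5218, 0.805388, 0)–(-0.5218, 0.251284, 1.1295)  len=1.2581
  (v5,v0,v6) [-+-] → (-0.5218, 0.251284, 0)–(-0.5218, -0.251284, 0)  len=0.5026
  (v5,v6,v2) [--+] → (-0.5218, -0.251284, 1.1295)–(-0.5218, 0.251284, 1.1295)  len=0.5026
  (v6,v0,v7) [-++] → (-0.5218, -0.251284, 0)–(-0.5218, -0.805388, 0)  len=0.5541
  (v6,v7,v2) [-++] → (-0.5218, -0.805388, 0)–(-0.5218, -0.251284, 1.1295)  len=1.2581

Chained into 1 loop(s):
  loop 1: 6 segments, perimeter = 4.6295
Total perimeter = 4.630


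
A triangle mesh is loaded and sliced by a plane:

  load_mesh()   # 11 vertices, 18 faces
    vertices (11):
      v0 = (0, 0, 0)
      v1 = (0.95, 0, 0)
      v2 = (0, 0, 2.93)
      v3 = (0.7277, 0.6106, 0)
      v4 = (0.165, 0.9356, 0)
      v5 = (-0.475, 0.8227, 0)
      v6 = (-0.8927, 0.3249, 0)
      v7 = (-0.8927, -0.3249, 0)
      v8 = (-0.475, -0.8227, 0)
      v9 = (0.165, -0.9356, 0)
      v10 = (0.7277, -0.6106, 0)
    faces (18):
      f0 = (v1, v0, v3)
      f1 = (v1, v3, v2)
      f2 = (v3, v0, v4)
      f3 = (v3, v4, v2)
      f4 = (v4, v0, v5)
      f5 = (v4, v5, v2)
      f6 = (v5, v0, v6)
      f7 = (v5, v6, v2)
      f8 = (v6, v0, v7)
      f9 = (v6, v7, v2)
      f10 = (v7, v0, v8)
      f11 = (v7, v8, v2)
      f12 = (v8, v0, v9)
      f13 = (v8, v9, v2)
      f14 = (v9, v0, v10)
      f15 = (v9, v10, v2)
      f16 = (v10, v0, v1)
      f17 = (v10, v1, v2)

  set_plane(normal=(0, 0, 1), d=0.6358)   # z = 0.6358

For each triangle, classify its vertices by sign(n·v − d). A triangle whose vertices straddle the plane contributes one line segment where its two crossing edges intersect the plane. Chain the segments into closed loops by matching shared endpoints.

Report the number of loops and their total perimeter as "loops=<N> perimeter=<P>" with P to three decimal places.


Straddling triangles (9 of 18):
  (v1,v3,v2) [--+] → (0.569792, 0.478102, 0.6358)–(0.743853, 0, 0.6358)  len=0.5088
  (v3,v4,v2) [--+] → (0.129196, 0.732578, 0.6358)–(0.569792, 0.478102, 0.6358)  len=0.5088
  (v4,v5,v2) [--+] → (-0.371927, 0.644177, 0.6358)–(0.129196, 0.732578, 0.6358)  len=0.5089
  (v5,v6,v2) [--+] → (-0.698987, 0.254398, 0.6358)–(-0.371927, 0.644177, 0.6358)  len=0.5088
  (v6,v7,v2) [--+] → (-0.698987, -0.254398, 0.6358)–(-0.698987, 0.254398, 0.6358)  len=0.5088
  (v7,v8,v2) [--+] → (-0.371927, -0.644177, 0.6358)–(-0.698987, -0.254398, 0.6358)  len=0.5088
  (v8,v9,v2) [--+] → (0.129196, -0.732578, 0.6358)–(-0.371927, -0.644177, 0.6358)  len=0.5089
  (v9,v10,v2) [--+] → (0.569792, -0.478102, 0.6358)–(0.129196, -0.732578, 0.6358)  len=0.5088
  (v10,v1,v2) [--+] → (0.743853, 0, 0.6358)–(0.569792, -0.478102, 0.6358)  len=0.5088

Chained into 1 loop(s):
  loop 1: 9 segments, perimeter = 4.5794
Total perimeter = 4.579

loops=1 perimeter=4.579


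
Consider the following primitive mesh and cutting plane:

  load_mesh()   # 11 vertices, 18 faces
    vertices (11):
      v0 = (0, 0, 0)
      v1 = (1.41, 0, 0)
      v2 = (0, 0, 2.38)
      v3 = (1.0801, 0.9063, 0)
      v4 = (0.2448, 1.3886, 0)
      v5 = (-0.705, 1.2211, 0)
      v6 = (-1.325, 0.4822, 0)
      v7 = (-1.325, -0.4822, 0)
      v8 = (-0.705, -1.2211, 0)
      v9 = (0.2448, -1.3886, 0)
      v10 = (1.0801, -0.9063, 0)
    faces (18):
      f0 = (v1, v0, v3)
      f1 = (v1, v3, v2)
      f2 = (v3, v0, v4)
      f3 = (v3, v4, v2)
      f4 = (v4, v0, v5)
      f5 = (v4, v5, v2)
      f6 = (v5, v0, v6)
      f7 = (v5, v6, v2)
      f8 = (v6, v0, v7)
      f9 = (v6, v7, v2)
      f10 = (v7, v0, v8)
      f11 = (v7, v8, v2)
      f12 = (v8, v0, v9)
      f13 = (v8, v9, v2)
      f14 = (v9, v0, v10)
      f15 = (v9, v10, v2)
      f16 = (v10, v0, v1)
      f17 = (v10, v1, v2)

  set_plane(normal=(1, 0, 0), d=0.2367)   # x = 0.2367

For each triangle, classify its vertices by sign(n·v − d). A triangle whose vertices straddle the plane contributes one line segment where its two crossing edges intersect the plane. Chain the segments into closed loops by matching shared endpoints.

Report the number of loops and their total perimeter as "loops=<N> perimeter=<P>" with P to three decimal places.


loops=1 perimeter=7.653

Straddling triangles (12 of 18):
  (v1,v0,v3) [+-+] → (0.2367, 0, 0)–(0.2367, 0.198612, 0)  len=0.1986
  (v1,v3,v2) [++-] → (0.2367, 0.198612, 1.85843)–(0.2367, 0, 1.98046)  len=0.2331
  (v3,v0,v4) [+-+] → (0.2367, 0.198612, 0)–(0.2367, 1.34265, 0)  len=1.1440
  (v3,v4,v2) [++-] → (0.2367, 1.34265, 0.07875)–(0.2367, 0.198612, 1.85843)  len=2.1157
  (v4,v0,v5) [+--] → (0.2367, 1.34265, 0)–(0.2367, 1.38717, 0)  len=0.0445
  (v4,v5,v2) [+--] → (0.2367, 1.38717, 0)–(0.2367, 1.34265, 0.07875)  len=0.0905
  (v8,v0,v9) [--+] → (0.2367, -1.34265, 0)–(0.2367, -1.38717, 0)  len=0.0445
  (v8,v9,v2) [-+-] → (0.2367, -1.38717, 0)–(0.2367, -1.34265, 0.07875)  len=0.0905
  (v9,v0,v10) [+-+] → (0.2367, -1.34265, 0)–(0.2367, -0.198612, 0)  len=1.1440
  (v9,v10,v2) [++-] → (0.2367, -0.198612, 1.85843)–(0.2367, -1.34265, 0.07875)  len=2.1157
  (v10,v0,v1) [+-+] → (0.2367, -0.198612, 0)–(0.2367, 0, 0)  len=0.1986
  (v10,v1,v2) [++-] → (0.2367, 0, 1.98046)–(0.2367, -0.198612, 1.85843)  len=0.2331

Chained into 1 loop(s):
  loop 1: 12 segments, perimeter = 7.6528
Total perimeter = 7.653


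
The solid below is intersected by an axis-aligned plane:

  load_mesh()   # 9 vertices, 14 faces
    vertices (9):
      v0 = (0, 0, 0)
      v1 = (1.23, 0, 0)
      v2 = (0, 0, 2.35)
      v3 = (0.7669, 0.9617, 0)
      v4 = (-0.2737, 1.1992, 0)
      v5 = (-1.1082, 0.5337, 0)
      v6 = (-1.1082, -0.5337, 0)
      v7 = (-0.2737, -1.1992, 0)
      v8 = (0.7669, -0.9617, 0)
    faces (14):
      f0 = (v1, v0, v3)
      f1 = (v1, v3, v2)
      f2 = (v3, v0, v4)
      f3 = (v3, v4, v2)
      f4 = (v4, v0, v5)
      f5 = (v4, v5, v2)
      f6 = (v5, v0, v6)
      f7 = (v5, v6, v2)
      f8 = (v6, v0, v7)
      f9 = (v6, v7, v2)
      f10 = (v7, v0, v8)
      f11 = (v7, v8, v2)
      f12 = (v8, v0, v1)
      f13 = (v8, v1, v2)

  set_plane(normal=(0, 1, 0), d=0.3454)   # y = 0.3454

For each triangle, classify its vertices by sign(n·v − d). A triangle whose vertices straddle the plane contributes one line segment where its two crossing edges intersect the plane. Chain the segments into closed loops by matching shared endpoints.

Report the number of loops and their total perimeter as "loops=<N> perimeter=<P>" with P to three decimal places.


loops=1 perimeter=6.238

Straddling triangles (8 of 14):
  (v1,v0,v3) [--+] → (0.275436, 0.3454, 0)–(1.06368, 0.3454, 0)  len=0.7882
  (v1,v3,v2) [-+-] → (1.06368, 0.3454, 0)–(0.275436, 0.3454, 1.50598)  len=1.6998
  (v3,v0,v4) [+-+] → (0.275436, 0.3454, 0)–(-0.0788325, 0.3454, 0)  len=0.3543
  (v3,v4,v2) [++-] → (-0.0788325, 0.3454, 1.67314)–(0.275436, 0.3454, 1.50598)  len=0.3917
  (v4,v0,v5) [+-+] → (-0.0788325, 0.3454, 0)–(-0.717205, 0.3454, 0)  len=0.6384
  (v4,v5,v2) [++-] → (-0.717205, 0.3454, 0.829127)–(-0.0788325, 0.3454, 1.67314)  len=1.0582
  (v5,v0,v6) [+--] → (-0.717205, 0.3454, 0)–(-1.1082, 0.3454, 0)  len=0.3910
  (v5,v6,v2) [+--] → (-1.1082, 0.3454, 0)–(-0.717205, 0.3454, 0.829127)  len=0.9167

Chained into 1 loop(s):
  loop 1: 8 segments, perimeter = 6.2383
Total perimeter = 6.238


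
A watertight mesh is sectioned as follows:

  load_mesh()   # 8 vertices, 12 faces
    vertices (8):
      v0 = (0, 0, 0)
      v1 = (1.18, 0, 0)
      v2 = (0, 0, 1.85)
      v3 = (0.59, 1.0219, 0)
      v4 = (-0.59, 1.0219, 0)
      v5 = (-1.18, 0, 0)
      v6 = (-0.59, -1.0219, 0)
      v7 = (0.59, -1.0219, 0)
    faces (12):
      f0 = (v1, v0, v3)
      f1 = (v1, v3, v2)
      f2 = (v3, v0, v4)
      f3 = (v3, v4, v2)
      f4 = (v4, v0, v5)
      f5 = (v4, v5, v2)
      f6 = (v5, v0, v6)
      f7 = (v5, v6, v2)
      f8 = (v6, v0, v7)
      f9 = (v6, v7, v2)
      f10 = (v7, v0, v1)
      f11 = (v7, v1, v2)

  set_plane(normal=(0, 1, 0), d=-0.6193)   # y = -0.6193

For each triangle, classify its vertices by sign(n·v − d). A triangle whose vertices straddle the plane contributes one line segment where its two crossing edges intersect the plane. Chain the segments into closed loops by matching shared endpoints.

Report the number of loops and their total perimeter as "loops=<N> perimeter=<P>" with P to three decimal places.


loops=1 perimeter=4.089

Straddling triangles (6 of 12):
  (v5,v0,v6) [++-] → (-0.357557, -0.6193, 0)–(-0.822443, -0.6193, 0)  len=0.4649
  (v5,v6,v2) [+-+] → (-0.822443, -0.6193, 0)–(-0.357557, -0.6193, 0.728848)  len=0.8645
  (v6,v0,v7) [-+-] → (-0.357557, -0.6193, 0)–(0.357557, -0.6193, 0)  len=0.7151
  (v6,v7,v2) [--+] → (0.357557, -0.6193, 0.728848)–(-0.357557, -0.6193, 0.728848)  len=0.7151
  (v7,v0,v1) [-++] → (0.357557, -0.6193, 0)–(0.822443, -0.6193, 0)  len=0.4649
  (v7,v1,v2) [-++] → (0.822443, -0.6193, 0)–(0.357557, -0.6193, 0.728848)  len=0.8645

Chained into 1 loop(s):
  loop 1: 6 segments, perimeter = 4.0890
Total perimeter = 4.089


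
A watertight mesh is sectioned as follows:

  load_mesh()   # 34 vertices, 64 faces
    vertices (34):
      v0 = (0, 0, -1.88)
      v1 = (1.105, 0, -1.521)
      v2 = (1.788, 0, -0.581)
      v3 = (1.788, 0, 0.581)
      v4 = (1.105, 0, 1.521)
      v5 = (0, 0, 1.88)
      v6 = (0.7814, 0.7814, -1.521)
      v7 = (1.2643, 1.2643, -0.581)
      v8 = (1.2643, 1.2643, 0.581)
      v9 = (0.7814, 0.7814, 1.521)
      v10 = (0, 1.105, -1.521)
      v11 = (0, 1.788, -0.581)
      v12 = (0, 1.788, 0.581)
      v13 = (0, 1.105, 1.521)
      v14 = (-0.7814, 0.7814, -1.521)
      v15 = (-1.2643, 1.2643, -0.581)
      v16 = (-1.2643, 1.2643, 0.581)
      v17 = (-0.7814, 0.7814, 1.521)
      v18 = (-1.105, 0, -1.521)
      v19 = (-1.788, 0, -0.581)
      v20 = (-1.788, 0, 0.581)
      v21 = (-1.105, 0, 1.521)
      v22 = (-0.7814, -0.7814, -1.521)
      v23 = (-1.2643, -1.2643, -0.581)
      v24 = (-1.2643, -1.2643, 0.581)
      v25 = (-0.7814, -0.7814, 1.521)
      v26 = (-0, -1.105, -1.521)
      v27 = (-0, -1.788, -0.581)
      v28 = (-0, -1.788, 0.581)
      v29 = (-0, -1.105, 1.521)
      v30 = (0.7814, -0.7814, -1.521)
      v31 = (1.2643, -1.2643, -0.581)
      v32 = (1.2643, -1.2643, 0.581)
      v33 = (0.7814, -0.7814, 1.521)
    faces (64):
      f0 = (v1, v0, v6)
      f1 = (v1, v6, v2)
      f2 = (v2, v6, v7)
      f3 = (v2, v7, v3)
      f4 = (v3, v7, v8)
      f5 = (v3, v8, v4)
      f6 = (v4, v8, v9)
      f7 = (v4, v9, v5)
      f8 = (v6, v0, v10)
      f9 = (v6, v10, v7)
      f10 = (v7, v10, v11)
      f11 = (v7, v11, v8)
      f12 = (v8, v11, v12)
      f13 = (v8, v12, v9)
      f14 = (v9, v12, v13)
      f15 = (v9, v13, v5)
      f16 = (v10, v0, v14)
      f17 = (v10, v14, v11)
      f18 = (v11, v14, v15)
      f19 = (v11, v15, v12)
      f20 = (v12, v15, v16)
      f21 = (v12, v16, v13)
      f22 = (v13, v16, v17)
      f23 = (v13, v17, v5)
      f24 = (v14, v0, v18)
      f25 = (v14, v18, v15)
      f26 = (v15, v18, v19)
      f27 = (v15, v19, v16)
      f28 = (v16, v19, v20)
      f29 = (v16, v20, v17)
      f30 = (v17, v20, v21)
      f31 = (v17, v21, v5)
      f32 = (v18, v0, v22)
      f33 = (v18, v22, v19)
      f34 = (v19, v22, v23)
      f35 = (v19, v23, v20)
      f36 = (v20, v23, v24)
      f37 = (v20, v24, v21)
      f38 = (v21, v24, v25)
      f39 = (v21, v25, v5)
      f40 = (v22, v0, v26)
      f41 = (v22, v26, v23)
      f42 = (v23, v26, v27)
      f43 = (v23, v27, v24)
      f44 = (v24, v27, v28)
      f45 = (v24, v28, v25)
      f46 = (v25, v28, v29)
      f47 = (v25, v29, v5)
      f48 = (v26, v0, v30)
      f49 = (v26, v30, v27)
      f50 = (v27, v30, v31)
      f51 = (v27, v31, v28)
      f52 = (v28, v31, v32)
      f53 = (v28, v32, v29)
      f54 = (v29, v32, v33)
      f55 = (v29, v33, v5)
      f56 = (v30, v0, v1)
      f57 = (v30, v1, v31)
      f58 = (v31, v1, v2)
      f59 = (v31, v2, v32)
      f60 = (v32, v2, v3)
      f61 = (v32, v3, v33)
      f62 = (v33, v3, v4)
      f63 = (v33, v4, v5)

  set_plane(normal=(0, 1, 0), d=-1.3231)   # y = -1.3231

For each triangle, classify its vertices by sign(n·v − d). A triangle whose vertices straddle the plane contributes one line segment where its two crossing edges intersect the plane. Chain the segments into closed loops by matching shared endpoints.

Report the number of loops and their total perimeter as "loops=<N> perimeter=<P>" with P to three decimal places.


loops=1 perimeter=7.492

Straddling triangles (10 of 64):
  (v23,v26,v27) [++-] → (0, -1.3231, -1.22083)–(-1.12235, -1.3231, -0.581)  len=1.2919
  (v23,v27,v24) [+-+] → (-1.12235, -1.3231, -0.581)–(-1.12235, -1.3231, 0.450533)  len=1.0315
  (v24,v27,v28) [+--] → (-1.12235, -1.3231, 0.450533)–(-1.12235, -1.3231, 0.581)  len=0.1305
  (v24,v28,v25) [+-+] → (-1.12235, -1.3231, 0.581)–(-0.360891, -1.3231, 1.01514)  len=0.8765
  (v25,v28,v29) [+-+] → (-0.360891, -1.3231, 1.01514)–(0, -1.3231, 1.22083)  len=0.4154
  (v26,v30,v27) [++-] → (0.360891, -1.3231, -1.01514)–(0, -1.3231, -1.22083)  len=0.4154
  (v27,v30,v31) [-++] → (0.360891, -1.3231, -1.01514)–(1.12235, -1.3231, -0.581)  len=0.8765
  (v27,v31,v28) [-+-] → (1.12235, -1.3231, -0.581)–(1.12235, -1.3231, -0.450533)  len=0.1305
  (v28,v31,v32) [-++] → (1.12235, -1.3231, -0.450533)–(1.12235, -1.3231, 0.581)  len=1.0315
  (v28,v32,v29) [-++] → (1.12235, -1.3231, 0.581)–(0, -1.3231, 1.22083)  len=1.2919

Chained into 1 loop(s):
  loop 1: 10 segments, perimeter = 7.4917
Total perimeter = 7.492


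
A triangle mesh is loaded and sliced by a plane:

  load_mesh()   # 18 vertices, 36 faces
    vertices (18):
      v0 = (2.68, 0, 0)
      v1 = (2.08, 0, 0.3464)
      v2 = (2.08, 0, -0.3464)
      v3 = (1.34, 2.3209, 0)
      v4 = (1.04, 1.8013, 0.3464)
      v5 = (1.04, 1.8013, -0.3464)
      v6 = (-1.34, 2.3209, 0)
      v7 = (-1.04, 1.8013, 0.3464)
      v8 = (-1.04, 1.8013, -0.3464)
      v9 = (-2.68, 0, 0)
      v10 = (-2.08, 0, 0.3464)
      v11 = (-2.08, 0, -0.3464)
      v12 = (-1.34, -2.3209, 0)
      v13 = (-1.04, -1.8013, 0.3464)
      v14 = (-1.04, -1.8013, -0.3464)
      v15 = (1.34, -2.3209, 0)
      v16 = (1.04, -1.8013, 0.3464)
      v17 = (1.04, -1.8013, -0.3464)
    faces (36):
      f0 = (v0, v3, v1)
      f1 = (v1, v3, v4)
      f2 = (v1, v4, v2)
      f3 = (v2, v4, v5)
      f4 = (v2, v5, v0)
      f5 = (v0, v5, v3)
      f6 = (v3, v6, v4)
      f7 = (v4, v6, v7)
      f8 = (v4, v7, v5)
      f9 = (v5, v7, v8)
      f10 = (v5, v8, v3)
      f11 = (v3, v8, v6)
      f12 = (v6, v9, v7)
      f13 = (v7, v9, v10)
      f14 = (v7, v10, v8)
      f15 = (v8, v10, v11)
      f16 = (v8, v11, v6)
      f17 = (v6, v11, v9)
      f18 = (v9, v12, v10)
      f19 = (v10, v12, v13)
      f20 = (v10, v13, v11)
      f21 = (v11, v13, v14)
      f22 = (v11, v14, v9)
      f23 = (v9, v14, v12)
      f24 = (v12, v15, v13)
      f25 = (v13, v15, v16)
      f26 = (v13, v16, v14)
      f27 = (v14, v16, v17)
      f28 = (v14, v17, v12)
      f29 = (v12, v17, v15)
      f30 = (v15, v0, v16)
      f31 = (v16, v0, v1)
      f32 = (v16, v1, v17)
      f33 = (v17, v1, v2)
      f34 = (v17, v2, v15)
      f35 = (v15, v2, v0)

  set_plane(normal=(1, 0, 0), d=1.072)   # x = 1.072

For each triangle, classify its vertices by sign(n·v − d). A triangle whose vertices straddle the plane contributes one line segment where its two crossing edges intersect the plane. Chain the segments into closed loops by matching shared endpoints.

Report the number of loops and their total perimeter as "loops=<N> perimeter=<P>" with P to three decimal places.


loops=2 perimeter=4.084

Straddling triangles (16 of 36):
  (v1,v3,v4) [++-] → (1.072, 1.85672, 0.309451)–(1.072, 1.74588, 0.3464)  len=0.1168
  (v1,v4,v2) [+-+] → (1.072, 1.74588, 0.3464)–(1.072, 1.74588, 0.325083)  len=0.0213
  (v2,v4,v5) [+--] → (1.072, 1.74588, 0.325083)–(1.072, 1.74588, -0.3464)  len=0.6715
  (v2,v5,v0) [+-+] → (1.072, 1.74588, -0.3464)–(1.072, 1.76615, -0.339641)  len=0.0214
  (v0,v5,v3) [+-+] → (1.072, 1.76615, -0.339641)–(1.072, 1.85672, -0.309451)  len=0.0955
  (v3,v6,v4) [+--] → (1.072, 2.3209, 0)–(1.072, 1.85672, 0.309451)  len=0.5579
  (v5,v8,v3) [--+] → (1.072, 2.26239, -0.0390064)–(1.072, 1.85672, -0.309451)  len=0.4876
  (v3,v8,v6) [+--] → (1.072, 2.26239, -0.0390064)–(1.072, 2.3209, 0)  len=0.0703
  (v12,v15,v13) [-+-] → (1.072, -2.3209, 0)–(1.072, -2.26239, 0.0390064)  len=0.0703
  (v13,v15,v16) [-+-] → (1.072, -2.26239, 0.0390064)–(1.072, -1.85672, 0.309451)  len=0.4876
  (v12,v17,v15) [--+] → (1.072, -1.85672, -0.309451)–(1.072, -2.3209, 0)  len=0.5579
  (v15,v0,v16) [++-] → (1.072, -1.76615, 0.339641)–(1.072, -1.85672, 0.309451)  len=0.0955
  (v16,v0,v1) [-++] → (1.072, -1.76615, 0.339641)–(1.072, -1.74588, 0.3464)  len=0.0214
  (v16,v1,v17) [-+-] → (1.072, -1.74588, 0.3464)–(1.072, -1.74588, -0.325083)  len=0.6715
  (v17,v1,v2) [-++] → (1.072, -1.74588, -0.325083)–(1.072, -1.74588, -0.3464)  len=0.0213
  (v17,v2,v15) [-++] → (1.072, -1.74588, -0.3464)–(1.072, -1.85672, -0.309451)  len=0.1168

Chained into 2 loop(s):
  loop 1: 8 segments, perimeter = 2.0422
  loop 2: 8 segments, perimeter = 2.0422
Total perimeter = 4.084


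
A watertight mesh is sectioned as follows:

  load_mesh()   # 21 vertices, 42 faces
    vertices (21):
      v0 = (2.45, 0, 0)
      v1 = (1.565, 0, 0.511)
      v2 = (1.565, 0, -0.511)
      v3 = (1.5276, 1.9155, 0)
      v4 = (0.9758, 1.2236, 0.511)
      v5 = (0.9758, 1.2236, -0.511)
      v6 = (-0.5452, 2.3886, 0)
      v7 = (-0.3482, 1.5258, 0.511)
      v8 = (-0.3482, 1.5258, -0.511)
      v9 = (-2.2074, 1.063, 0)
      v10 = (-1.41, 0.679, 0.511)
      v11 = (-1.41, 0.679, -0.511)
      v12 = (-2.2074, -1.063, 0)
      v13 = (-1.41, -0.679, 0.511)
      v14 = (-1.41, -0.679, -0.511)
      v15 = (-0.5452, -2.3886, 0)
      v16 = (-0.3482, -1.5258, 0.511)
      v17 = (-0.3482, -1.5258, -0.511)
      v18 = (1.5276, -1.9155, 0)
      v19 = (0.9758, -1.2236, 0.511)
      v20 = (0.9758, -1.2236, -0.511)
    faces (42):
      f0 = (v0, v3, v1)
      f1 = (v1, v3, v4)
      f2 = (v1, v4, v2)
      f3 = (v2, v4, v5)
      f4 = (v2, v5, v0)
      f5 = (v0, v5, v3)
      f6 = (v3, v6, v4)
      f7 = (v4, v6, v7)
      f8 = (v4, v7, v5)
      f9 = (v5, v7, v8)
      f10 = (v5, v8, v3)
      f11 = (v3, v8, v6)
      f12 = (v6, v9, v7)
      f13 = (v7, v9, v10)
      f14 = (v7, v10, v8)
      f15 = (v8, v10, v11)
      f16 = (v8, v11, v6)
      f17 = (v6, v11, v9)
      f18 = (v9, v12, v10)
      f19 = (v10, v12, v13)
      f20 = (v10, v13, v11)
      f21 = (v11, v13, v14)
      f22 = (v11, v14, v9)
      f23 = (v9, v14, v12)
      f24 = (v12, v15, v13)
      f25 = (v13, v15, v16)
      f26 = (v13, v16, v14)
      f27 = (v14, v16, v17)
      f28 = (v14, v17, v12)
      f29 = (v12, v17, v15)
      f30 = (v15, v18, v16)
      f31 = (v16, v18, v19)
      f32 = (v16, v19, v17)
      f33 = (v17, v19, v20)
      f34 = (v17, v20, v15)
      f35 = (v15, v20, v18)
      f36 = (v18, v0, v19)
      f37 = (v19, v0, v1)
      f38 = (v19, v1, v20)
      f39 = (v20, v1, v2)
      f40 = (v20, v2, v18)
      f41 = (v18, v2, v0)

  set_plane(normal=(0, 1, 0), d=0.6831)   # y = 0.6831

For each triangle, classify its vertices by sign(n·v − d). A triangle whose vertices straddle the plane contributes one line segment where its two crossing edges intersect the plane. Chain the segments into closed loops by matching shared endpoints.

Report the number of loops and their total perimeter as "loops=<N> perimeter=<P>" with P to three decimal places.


loops=2 perimeter=5.991

Straddling triangles (14 of 42):
  (v0,v3,v1) [-+-] → (2.12106, 0.6831, 0)–(1.55166, 0.6831, 0.328769)  len=0.6575
  (v1,v3,v4) [-++] → (1.55166, 0.6831, 0.328769)–(1.23607, 0.6831, 0.511)  len=0.3644
  (v1,v4,v2) [-+-] → (1.23607, 0.6831, 0.511)–(1.23607, 0.6831, 0.0595526)  len=0.4514
  (v2,v4,v5) [-++] → (1.23607, 0.6831, 0.0595526)–(1.23607, 0.6831, -0.511)  len=0.5706
  (v2,v5,v0) [-+-] → (1.23607, 0.6831, -0.511)–(1.627, 0.6831, -0.285276)  len=0.4514
  (v0,v5,v3) [-++] → (1.627, 0.6831, -0.285276)–(2.12106, 0.6831, 0)  len=0.5705
  (v7,v9,v10) [++-] → (-1.41851, 0.6831, 0.505544)–(-1.40486, 0.6831, 0.511)  len=0.0147
  (v7,v10,v8) [+-+] → (-1.40486, 0.6831, 0.511)–(-1.40486, 0.6831, 0.506052)  len=0.0049
  (v8,v10,v11) [+--] → (-1.40486, 0.6831, 0.506052)–(-1.40486, 0.6831, -0.511)  len=1.0171
  (v8,v11,v6) [+-+] → (-1.40486, 0.6831, -0.511)–(-1.40793, 0.6831, -0.509775)  len=0.0033
  (v6,v11,v9) [+-+] → (-1.40793, 0.6831, -0.509775)–(-1.41851, 0.6831, -0.505544)  len=0.0114
  (v9,v12,v10) [+--] → (-2.2074, 0.6831, 0)–(-1.41851, 0.6831, 0.505544)  len=0.9370
  (v11,v14,v9) [--+] → (-2.0335, 0.6831, -0.11144)–(-1.41851, 0.6831, -0.505544)  len=0.7304
  (v9,v14,v12) [+--] → (-2.0335, 0.6831, -0.11144)–(-2.2074, 0.6831, 0)  len=0.2065

Chained into 2 loop(s):
  loop 1: 6 segments, perimeter = 3.0658
  loop 2: 8 segments, perimeter = 2.9254
Total perimeter = 5.991


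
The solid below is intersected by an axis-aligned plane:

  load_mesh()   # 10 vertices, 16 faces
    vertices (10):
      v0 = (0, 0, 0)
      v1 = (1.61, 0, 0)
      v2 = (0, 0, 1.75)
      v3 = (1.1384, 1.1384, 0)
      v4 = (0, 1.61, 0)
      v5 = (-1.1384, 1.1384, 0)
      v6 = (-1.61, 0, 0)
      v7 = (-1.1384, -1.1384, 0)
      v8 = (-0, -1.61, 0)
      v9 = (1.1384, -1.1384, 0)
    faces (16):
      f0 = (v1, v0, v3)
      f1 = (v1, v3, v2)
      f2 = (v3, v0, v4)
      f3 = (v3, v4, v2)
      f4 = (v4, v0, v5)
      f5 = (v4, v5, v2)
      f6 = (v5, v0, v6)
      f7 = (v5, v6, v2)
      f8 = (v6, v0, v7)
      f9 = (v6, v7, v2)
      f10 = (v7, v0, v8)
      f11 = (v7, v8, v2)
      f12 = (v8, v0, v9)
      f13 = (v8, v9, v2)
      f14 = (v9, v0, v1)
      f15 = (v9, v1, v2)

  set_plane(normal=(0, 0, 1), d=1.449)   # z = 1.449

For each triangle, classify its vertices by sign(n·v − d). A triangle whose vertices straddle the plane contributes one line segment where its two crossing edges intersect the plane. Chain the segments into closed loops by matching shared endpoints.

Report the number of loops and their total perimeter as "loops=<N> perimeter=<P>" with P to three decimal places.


Straddling triangles (8 of 16):
  (v1,v3,v2) [--+] → (0.195805, 0.195805, 1.449)–(0.27692, 0, 1.449)  len=0.2119
  (v3,v4,v2) [--+] → (0, 0.27692, 1.449)–(0.195805, 0.195805, 1.449)  len=0.2119
  (v4,v5,v2) [--+] → (-0.195805, 0.195805, 1.449)–(0, 0.27692, 1.449)  len=0.2119
  (v5,v6,v2) [--+] → (-0.27692, 0, 1.449)–(-0.195805, 0.195805, 1.449)  len=0.2119
  (v6,v7,v2) [--+] → (-0.195805, -0.195805, 1.449)–(-0.27692, 0, 1.449)  len=0.2119
  (v7,v8,v2) [--+] → (0, -0.27692, 1.449)–(-0.195805, -0.195805, 1.449)  len=0.2119
  (v8,v9,v2) [--+] → (0.195805, -0.195805, 1.449)–(0, -0.27692, 1.449)  len=0.2119
  (v9,v1,v2) [--+] → (0.27692, 0, 1.449)–(0.195805, -0.195805, 1.449)  len=0.2119

Chained into 1 loop(s):
  loop 1: 8 segments, perimeter = 1.6955
Total perimeter = 1.696

loops=1 perimeter=1.696


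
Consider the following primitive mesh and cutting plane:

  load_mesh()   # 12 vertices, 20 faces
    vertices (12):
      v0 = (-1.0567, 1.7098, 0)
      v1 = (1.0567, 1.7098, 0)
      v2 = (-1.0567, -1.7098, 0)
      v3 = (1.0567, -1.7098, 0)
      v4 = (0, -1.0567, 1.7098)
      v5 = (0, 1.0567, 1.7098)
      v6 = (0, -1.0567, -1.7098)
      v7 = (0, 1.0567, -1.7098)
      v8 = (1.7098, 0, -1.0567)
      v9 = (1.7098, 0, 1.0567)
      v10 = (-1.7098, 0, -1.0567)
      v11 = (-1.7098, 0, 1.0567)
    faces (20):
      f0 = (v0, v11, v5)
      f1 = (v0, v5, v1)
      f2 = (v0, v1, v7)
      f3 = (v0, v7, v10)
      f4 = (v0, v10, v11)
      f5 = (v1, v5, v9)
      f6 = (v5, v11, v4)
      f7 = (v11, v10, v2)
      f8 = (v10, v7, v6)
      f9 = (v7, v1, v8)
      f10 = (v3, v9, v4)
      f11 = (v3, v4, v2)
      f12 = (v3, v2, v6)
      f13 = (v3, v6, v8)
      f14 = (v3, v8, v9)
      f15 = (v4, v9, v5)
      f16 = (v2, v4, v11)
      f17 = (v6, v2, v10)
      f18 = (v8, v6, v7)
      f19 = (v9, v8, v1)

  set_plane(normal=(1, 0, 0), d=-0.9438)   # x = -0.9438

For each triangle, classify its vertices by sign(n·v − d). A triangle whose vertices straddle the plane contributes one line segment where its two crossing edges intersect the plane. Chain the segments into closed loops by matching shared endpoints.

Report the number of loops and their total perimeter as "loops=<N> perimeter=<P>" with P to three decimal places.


Straddling triangles (10 of 20):
  (v0,v11,v5) [--+] → (-0.9438, 0.473408, 1.34929)–(-0.9438, 1.64002, 0.182679)  len=1.6498
  (v0,v5,v1) [-++] → (-0.9438, 1.64002, 0.182679)–(-0.9438, 1.7098, 0)  len=0.1956
  (v0,v1,v7) [-++] → (-0.9438, 1.7098, 0)–(-0.9438, 1.64002, -0.182679)  len=0.1956
  (v0,v7,v10) [-+-] → (-0.9438, 1.64002, -0.182679)–(-0.9438, 0.473408, -1.34929)  len=1.6498
  (v5,v11,v4) [+-+] → (-0.9438, 0.473408, 1.34929)–(-0.9438, -0.473408, 1.34929)  len=0.9468
  (v10,v7,v6) [-++] → (-0.9438, 0.473408, -1.34929)–(-0.9438, -0.473408, -1.34929)  len=0.9468
  (v3,v4,v2) [++-] → (-0.9438, -1.64002, 0.182679)–(-0.9438, -1.7098, 0)  len=0.1956
  (v3,v2,v6) [+-+] → (-0.9438, -1.7098, 0)–(-0.9438, -1.64002, -0.182679)  len=0.1956
  (v2,v4,v11) [-+-] → (-0.9438, -1.64002, 0.182679)–(-0.9438, -0.473408, 1.34929)  len=1.6498
  (v6,v2,v10) [+--] → (-0.9438, -1.64002, -0.182679)–(-0.9438, -0.473408, -1.34929)  len=1.6498

Chained into 1 loop(s):
  loop 1: 10 segments, perimeter = 9.2752
Total perimeter = 9.275

loops=1 perimeter=9.275
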